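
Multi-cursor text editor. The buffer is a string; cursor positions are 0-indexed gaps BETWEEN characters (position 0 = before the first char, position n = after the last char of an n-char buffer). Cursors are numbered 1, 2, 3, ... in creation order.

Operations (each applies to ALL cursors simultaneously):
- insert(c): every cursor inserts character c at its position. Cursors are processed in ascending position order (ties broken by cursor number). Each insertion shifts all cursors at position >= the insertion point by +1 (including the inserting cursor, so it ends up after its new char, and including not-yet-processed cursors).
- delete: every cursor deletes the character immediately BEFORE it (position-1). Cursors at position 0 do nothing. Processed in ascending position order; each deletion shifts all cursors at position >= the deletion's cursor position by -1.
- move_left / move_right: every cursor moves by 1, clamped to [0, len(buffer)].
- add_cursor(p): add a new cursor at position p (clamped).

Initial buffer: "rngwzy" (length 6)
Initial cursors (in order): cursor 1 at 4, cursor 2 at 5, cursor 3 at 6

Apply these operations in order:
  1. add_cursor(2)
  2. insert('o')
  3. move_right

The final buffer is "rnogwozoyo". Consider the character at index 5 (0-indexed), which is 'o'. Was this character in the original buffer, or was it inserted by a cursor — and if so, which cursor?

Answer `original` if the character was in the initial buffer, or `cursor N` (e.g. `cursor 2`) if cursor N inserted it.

Answer: cursor 1

Derivation:
After op 1 (add_cursor(2)): buffer="rngwzy" (len 6), cursors c4@2 c1@4 c2@5 c3@6, authorship ......
After op 2 (insert('o')): buffer="rnogwozoyo" (len 10), cursors c4@3 c1@6 c2@8 c3@10, authorship ..4..1.2.3
After op 3 (move_right): buffer="rnogwozoyo" (len 10), cursors c4@4 c1@7 c2@9 c3@10, authorship ..4..1.2.3
Authorship (.=original, N=cursor N): . . 4 . . 1 . 2 . 3
Index 5: author = 1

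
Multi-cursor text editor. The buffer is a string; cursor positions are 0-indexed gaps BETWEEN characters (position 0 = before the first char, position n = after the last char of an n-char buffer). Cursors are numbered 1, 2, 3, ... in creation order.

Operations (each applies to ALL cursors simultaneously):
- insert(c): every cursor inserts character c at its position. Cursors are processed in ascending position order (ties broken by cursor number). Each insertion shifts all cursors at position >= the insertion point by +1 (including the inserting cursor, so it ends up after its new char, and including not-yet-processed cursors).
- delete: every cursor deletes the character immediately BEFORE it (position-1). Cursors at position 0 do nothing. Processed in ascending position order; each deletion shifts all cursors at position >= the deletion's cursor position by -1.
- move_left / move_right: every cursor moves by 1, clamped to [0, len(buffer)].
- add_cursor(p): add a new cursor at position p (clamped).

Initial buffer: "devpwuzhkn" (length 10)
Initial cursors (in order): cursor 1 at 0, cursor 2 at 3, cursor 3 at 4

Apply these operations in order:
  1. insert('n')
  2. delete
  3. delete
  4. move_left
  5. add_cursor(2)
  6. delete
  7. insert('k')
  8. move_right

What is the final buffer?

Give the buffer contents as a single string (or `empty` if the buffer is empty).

After op 1 (insert('n')): buffer="ndevnpnwuzhkn" (len 13), cursors c1@1 c2@5 c3@7, authorship 1...2.3......
After op 2 (delete): buffer="devpwuzhkn" (len 10), cursors c1@0 c2@3 c3@4, authorship ..........
After op 3 (delete): buffer="dewuzhkn" (len 8), cursors c1@0 c2@2 c3@2, authorship ........
After op 4 (move_left): buffer="dewuzhkn" (len 8), cursors c1@0 c2@1 c3@1, authorship ........
After op 5 (add_cursor(2)): buffer="dewuzhkn" (len 8), cursors c1@0 c2@1 c3@1 c4@2, authorship ........
After op 6 (delete): buffer="wuzhkn" (len 6), cursors c1@0 c2@0 c3@0 c4@0, authorship ......
After op 7 (insert('k')): buffer="kkkkwuzhkn" (len 10), cursors c1@4 c2@4 c3@4 c4@4, authorship 1234......
After op 8 (move_right): buffer="kkkkwuzhkn" (len 10), cursors c1@5 c2@5 c3@5 c4@5, authorship 1234......

Answer: kkkkwuzhkn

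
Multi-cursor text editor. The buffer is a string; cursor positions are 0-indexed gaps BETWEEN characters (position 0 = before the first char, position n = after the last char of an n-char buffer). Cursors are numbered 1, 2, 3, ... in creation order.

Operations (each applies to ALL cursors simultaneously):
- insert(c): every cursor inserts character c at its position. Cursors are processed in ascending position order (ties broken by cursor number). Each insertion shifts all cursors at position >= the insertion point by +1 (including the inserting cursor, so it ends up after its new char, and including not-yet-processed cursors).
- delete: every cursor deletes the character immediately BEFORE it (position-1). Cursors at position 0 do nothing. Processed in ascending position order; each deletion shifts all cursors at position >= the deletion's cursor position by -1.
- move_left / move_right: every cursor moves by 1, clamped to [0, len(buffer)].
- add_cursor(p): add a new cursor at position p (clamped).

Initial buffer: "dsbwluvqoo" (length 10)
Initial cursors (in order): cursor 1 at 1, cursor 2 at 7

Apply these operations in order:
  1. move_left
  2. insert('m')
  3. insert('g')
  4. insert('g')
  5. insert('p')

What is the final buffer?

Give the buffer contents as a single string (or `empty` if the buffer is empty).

After op 1 (move_left): buffer="dsbwluvqoo" (len 10), cursors c1@0 c2@6, authorship ..........
After op 2 (insert('m')): buffer="mdsbwlumvqoo" (len 12), cursors c1@1 c2@8, authorship 1......2....
After op 3 (insert('g')): buffer="mgdsbwlumgvqoo" (len 14), cursors c1@2 c2@10, authorship 11......22....
After op 4 (insert('g')): buffer="mggdsbwlumggvqoo" (len 16), cursors c1@3 c2@12, authorship 111......222....
After op 5 (insert('p')): buffer="mggpdsbwlumggpvqoo" (len 18), cursors c1@4 c2@14, authorship 1111......2222....

Answer: mggpdsbwlumggpvqoo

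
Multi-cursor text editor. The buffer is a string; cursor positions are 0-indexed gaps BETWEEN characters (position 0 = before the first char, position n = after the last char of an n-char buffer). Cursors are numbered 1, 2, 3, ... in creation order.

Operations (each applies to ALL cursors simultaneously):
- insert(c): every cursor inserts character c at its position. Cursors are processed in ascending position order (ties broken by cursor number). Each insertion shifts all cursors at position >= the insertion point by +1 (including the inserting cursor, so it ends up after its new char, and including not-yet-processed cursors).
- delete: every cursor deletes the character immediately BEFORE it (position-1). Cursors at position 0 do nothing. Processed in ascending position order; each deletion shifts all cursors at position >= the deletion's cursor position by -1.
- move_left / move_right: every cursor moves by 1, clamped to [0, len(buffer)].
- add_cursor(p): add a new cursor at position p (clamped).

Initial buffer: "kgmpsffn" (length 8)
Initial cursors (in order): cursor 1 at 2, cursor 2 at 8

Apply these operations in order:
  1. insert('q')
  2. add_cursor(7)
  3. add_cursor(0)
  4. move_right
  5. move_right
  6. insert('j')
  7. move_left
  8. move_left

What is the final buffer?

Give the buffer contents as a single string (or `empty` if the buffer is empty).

After op 1 (insert('q')): buffer="kgqmpsffnq" (len 10), cursors c1@3 c2@10, authorship ..1......2
After op 2 (add_cursor(7)): buffer="kgqmpsffnq" (len 10), cursors c1@3 c3@7 c2@10, authorship ..1......2
After op 3 (add_cursor(0)): buffer="kgqmpsffnq" (len 10), cursors c4@0 c1@3 c3@7 c2@10, authorship ..1......2
After op 4 (move_right): buffer="kgqmpsffnq" (len 10), cursors c4@1 c1@4 c3@8 c2@10, authorship ..1......2
After op 5 (move_right): buffer="kgqmpsffnq" (len 10), cursors c4@2 c1@5 c3@9 c2@10, authorship ..1......2
After op 6 (insert('j')): buffer="kgjqmpjsffnjqj" (len 14), cursors c4@3 c1@7 c3@12 c2@14, authorship ..41..1....322
After op 7 (move_left): buffer="kgjqmpjsffnjqj" (len 14), cursors c4@2 c1@6 c3@11 c2@13, authorship ..41..1....322
After op 8 (move_left): buffer="kgjqmpjsffnjqj" (len 14), cursors c4@1 c1@5 c3@10 c2@12, authorship ..41..1....322

Answer: kgjqmpjsffnjqj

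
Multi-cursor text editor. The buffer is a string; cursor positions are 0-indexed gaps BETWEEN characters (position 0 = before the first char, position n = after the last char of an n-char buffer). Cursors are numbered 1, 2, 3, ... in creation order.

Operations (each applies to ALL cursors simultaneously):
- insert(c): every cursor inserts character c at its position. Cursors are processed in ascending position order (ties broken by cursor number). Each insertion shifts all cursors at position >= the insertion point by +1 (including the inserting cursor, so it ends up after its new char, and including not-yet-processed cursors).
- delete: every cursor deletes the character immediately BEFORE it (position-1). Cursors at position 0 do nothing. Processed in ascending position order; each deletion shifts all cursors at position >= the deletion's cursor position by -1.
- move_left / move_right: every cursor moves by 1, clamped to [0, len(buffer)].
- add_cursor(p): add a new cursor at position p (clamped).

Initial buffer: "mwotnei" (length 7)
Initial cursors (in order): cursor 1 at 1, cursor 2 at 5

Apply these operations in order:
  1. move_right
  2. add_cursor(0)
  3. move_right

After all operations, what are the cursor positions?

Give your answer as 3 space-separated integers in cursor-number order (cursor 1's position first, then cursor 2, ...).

After op 1 (move_right): buffer="mwotnei" (len 7), cursors c1@2 c2@6, authorship .......
After op 2 (add_cursor(0)): buffer="mwotnei" (len 7), cursors c3@0 c1@2 c2@6, authorship .......
After op 3 (move_right): buffer="mwotnei" (len 7), cursors c3@1 c1@3 c2@7, authorship .......

Answer: 3 7 1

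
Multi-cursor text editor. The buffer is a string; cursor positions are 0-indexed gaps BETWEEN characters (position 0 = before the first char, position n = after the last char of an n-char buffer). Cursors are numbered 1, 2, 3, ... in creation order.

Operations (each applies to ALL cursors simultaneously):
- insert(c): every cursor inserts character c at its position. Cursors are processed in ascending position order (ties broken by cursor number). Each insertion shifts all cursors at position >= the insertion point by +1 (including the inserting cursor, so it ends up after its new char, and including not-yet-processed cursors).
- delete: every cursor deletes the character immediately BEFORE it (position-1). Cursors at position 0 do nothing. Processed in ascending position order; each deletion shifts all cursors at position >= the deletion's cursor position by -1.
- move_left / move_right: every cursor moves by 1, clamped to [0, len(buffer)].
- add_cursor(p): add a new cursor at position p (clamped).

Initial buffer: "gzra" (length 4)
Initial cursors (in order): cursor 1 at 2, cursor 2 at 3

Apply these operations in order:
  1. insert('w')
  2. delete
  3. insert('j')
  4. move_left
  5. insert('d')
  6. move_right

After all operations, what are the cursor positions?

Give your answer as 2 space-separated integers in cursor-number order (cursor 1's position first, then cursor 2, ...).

Answer: 4 7

Derivation:
After op 1 (insert('w')): buffer="gzwrwa" (len 6), cursors c1@3 c2@5, authorship ..1.2.
After op 2 (delete): buffer="gzra" (len 4), cursors c1@2 c2@3, authorship ....
After op 3 (insert('j')): buffer="gzjrja" (len 6), cursors c1@3 c2@5, authorship ..1.2.
After op 4 (move_left): buffer="gzjrja" (len 6), cursors c1@2 c2@4, authorship ..1.2.
After op 5 (insert('d')): buffer="gzdjrdja" (len 8), cursors c1@3 c2@6, authorship ..11.22.
After op 6 (move_right): buffer="gzdjrdja" (len 8), cursors c1@4 c2@7, authorship ..11.22.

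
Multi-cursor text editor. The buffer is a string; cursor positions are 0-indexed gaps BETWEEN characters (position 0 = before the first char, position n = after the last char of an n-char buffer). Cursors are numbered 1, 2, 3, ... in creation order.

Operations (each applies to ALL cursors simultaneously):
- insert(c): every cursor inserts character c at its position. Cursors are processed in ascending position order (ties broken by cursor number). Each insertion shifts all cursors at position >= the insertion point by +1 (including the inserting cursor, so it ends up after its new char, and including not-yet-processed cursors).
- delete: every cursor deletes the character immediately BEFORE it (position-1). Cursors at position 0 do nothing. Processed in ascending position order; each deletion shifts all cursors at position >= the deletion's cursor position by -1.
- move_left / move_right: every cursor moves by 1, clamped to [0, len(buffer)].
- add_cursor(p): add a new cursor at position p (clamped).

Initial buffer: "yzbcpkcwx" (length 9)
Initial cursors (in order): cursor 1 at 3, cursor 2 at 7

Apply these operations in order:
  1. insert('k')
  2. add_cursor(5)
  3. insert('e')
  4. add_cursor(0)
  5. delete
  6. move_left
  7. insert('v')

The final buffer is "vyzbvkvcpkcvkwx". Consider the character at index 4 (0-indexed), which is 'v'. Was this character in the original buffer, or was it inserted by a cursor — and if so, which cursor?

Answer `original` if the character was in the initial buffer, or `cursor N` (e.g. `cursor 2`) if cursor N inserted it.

After op 1 (insert('k')): buffer="yzbkcpkckwx" (len 11), cursors c1@4 c2@9, authorship ...1....2..
After op 2 (add_cursor(5)): buffer="yzbkcpkckwx" (len 11), cursors c1@4 c3@5 c2@9, authorship ...1....2..
After op 3 (insert('e')): buffer="yzbkecepkckewx" (len 14), cursors c1@5 c3@7 c2@12, authorship ...11.3...22..
After op 4 (add_cursor(0)): buffer="yzbkecepkckewx" (len 14), cursors c4@0 c1@5 c3@7 c2@12, authorship ...11.3...22..
After op 5 (delete): buffer="yzbkcpkckwx" (len 11), cursors c4@0 c1@4 c3@5 c2@9, authorship ...1....2..
After op 6 (move_left): buffer="yzbkcpkckwx" (len 11), cursors c4@0 c1@3 c3@4 c2@8, authorship ...1....2..
After op 7 (insert('v')): buffer="vyzbvkvcpkcvkwx" (len 15), cursors c4@1 c1@5 c3@7 c2@12, authorship 4...113....22..
Authorship (.=original, N=cursor N): 4 . . . 1 1 3 . . . . 2 2 . .
Index 4: author = 1

Answer: cursor 1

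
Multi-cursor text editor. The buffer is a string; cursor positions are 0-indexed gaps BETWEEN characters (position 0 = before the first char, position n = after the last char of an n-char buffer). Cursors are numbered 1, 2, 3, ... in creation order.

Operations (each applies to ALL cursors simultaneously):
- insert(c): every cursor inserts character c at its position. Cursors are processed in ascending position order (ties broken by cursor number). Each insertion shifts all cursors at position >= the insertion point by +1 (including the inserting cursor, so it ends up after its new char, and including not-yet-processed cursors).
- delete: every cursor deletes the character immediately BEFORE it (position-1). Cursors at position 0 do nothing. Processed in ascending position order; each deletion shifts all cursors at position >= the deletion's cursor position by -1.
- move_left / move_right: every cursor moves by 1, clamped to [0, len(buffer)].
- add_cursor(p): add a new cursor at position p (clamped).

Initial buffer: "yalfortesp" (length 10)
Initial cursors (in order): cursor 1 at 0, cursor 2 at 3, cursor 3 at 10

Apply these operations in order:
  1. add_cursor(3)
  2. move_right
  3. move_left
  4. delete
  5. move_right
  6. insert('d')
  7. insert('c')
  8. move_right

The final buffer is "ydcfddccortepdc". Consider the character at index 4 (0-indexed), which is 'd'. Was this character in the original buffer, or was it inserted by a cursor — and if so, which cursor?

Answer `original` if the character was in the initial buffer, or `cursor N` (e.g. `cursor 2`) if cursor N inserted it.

After op 1 (add_cursor(3)): buffer="yalfortesp" (len 10), cursors c1@0 c2@3 c4@3 c3@10, authorship ..........
After op 2 (move_right): buffer="yalfortesp" (len 10), cursors c1@1 c2@4 c4@4 c3@10, authorship ..........
After op 3 (move_left): buffer="yalfortesp" (len 10), cursors c1@0 c2@3 c4@3 c3@9, authorship ..........
After op 4 (delete): buffer="yfortep" (len 7), cursors c1@0 c2@1 c4@1 c3@6, authorship .......
After op 5 (move_right): buffer="yfortep" (len 7), cursors c1@1 c2@2 c4@2 c3@7, authorship .......
After op 6 (insert('d')): buffer="ydfddortepd" (len 11), cursors c1@2 c2@5 c4@5 c3@11, authorship .1.24.....3
After op 7 (insert('c')): buffer="ydcfddccortepdc" (len 15), cursors c1@3 c2@8 c4@8 c3@15, authorship .11.2424.....33
After op 8 (move_right): buffer="ydcfddccortepdc" (len 15), cursors c1@4 c2@9 c4@9 c3@15, authorship .11.2424.....33
Authorship (.=original, N=cursor N): . 1 1 . 2 4 2 4 . . . . . 3 3
Index 4: author = 2

Answer: cursor 2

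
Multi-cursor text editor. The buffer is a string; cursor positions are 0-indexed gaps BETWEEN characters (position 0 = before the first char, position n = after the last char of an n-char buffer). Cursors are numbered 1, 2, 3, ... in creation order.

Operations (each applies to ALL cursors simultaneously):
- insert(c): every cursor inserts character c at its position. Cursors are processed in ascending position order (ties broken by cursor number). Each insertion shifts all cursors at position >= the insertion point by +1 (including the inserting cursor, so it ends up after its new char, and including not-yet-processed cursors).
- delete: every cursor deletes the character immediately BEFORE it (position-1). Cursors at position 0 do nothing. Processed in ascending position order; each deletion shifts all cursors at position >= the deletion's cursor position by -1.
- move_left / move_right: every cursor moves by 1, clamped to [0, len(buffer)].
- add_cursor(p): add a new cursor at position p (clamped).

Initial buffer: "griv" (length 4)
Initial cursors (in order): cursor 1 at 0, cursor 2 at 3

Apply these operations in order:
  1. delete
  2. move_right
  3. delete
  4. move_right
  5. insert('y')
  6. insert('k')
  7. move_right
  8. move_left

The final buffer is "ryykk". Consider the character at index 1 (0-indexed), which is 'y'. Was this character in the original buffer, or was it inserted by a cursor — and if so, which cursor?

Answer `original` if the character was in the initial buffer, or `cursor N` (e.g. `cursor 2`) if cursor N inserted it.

Answer: cursor 1

Derivation:
After op 1 (delete): buffer="grv" (len 3), cursors c1@0 c2@2, authorship ...
After op 2 (move_right): buffer="grv" (len 3), cursors c1@1 c2@3, authorship ...
After op 3 (delete): buffer="r" (len 1), cursors c1@0 c2@1, authorship .
After op 4 (move_right): buffer="r" (len 1), cursors c1@1 c2@1, authorship .
After op 5 (insert('y')): buffer="ryy" (len 3), cursors c1@3 c2@3, authorship .12
After op 6 (insert('k')): buffer="ryykk" (len 5), cursors c1@5 c2@5, authorship .1212
After op 7 (move_right): buffer="ryykk" (len 5), cursors c1@5 c2@5, authorship .1212
After op 8 (move_left): buffer="ryykk" (len 5), cursors c1@4 c2@4, authorship .1212
Authorship (.=original, N=cursor N): . 1 2 1 2
Index 1: author = 1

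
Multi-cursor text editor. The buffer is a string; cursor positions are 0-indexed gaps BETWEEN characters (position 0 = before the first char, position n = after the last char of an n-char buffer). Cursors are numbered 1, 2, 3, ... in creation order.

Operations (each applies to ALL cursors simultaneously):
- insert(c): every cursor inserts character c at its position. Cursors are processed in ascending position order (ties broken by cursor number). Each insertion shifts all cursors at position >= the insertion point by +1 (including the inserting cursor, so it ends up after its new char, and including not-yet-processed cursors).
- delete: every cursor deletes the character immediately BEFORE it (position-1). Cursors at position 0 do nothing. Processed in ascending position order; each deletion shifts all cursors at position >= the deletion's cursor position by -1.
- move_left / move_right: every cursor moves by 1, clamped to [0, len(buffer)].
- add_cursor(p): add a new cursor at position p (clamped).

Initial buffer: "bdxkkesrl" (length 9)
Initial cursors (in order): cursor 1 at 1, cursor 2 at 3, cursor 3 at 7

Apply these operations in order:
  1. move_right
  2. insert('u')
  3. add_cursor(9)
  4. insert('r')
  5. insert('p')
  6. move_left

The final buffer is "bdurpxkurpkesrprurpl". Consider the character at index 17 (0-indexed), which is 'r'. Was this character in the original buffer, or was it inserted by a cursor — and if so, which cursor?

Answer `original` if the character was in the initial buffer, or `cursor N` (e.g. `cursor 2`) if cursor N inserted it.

After op 1 (move_right): buffer="bdxkkesrl" (len 9), cursors c1@2 c2@4 c3@8, authorship .........
After op 2 (insert('u')): buffer="bduxkukesrul" (len 12), cursors c1@3 c2@6 c3@11, authorship ..1..2....3.
After op 3 (add_cursor(9)): buffer="bduxkukesrul" (len 12), cursors c1@3 c2@6 c4@9 c3@11, authorship ..1..2....3.
After op 4 (insert('r')): buffer="bdurxkurkesrrurl" (len 16), cursors c1@4 c2@8 c4@12 c3@15, authorship ..11..22...4.33.
After op 5 (insert('p')): buffer="bdurpxkurpkesrprurpl" (len 20), cursors c1@5 c2@10 c4@15 c3@19, authorship ..111..222...44.333.
After op 6 (move_left): buffer="bdurpxkurpkesrprurpl" (len 20), cursors c1@4 c2@9 c4@14 c3@18, authorship ..111..222...44.333.
Authorship (.=original, N=cursor N): . . 1 1 1 . . 2 2 2 . . . 4 4 . 3 3 3 .
Index 17: author = 3

Answer: cursor 3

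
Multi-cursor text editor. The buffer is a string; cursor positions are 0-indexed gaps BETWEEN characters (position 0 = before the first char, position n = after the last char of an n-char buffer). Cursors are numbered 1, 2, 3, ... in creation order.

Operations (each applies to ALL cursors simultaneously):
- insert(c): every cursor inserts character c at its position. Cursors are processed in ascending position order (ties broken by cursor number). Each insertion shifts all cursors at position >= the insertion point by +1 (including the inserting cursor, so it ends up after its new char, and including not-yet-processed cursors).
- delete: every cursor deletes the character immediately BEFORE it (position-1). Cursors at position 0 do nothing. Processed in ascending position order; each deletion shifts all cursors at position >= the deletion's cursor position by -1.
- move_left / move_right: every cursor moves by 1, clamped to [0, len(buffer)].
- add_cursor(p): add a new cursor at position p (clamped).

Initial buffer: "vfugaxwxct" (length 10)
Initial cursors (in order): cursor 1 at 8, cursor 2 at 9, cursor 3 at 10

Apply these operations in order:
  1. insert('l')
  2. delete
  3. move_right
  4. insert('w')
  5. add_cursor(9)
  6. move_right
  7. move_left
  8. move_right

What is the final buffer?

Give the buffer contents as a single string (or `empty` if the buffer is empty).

After op 1 (insert('l')): buffer="vfugaxwxlcltl" (len 13), cursors c1@9 c2@11 c3@13, authorship ........1.2.3
After op 2 (delete): buffer="vfugaxwxct" (len 10), cursors c1@8 c2@9 c3@10, authorship ..........
After op 3 (move_right): buffer="vfugaxwxct" (len 10), cursors c1@9 c2@10 c3@10, authorship ..........
After op 4 (insert('w')): buffer="vfugaxwxcwtww" (len 13), cursors c1@10 c2@13 c3@13, authorship .........1.23
After op 5 (add_cursor(9)): buffer="vfugaxwxcwtww" (len 13), cursors c4@9 c1@10 c2@13 c3@13, authorship .........1.23
After op 6 (move_right): buffer="vfugaxwxcwtww" (len 13), cursors c4@10 c1@11 c2@13 c3@13, authorship .........1.23
After op 7 (move_left): buffer="vfugaxwxcwtww" (len 13), cursors c4@9 c1@10 c2@12 c3@12, authorship .........1.23
After op 8 (move_right): buffer="vfugaxwxcwtww" (len 13), cursors c4@10 c1@11 c2@13 c3@13, authorship .........1.23

Answer: vfugaxwxcwtww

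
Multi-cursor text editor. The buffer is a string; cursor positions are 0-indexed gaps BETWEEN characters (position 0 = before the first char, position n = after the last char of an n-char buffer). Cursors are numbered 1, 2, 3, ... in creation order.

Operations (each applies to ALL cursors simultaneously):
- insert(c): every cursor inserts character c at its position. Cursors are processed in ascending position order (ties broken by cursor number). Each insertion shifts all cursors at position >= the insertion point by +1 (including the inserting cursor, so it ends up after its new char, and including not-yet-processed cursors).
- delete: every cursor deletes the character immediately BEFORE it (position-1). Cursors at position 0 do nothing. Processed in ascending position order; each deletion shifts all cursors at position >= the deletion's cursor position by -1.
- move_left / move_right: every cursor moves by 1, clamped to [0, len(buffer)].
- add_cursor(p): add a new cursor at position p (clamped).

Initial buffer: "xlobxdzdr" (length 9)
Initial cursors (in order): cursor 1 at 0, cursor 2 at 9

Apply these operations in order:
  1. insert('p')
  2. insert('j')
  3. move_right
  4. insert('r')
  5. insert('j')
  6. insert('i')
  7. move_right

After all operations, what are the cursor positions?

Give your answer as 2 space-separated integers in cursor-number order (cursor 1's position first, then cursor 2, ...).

After op 1 (insert('p')): buffer="pxlobxdzdrp" (len 11), cursors c1@1 c2@11, authorship 1.........2
After op 2 (insert('j')): buffer="pjxlobxdzdrpj" (len 13), cursors c1@2 c2@13, authorship 11.........22
After op 3 (move_right): buffer="pjxlobxdzdrpj" (len 13), cursors c1@3 c2@13, authorship 11.........22
After op 4 (insert('r')): buffer="pjxrlobxdzdrpjr" (len 15), cursors c1@4 c2@15, authorship 11.1........222
After op 5 (insert('j')): buffer="pjxrjlobxdzdrpjrj" (len 17), cursors c1@5 c2@17, authorship 11.11........2222
After op 6 (insert('i')): buffer="pjxrjilobxdzdrpjrji" (len 19), cursors c1@6 c2@19, authorship 11.111........22222
After op 7 (move_right): buffer="pjxrjilobxdzdrpjrji" (len 19), cursors c1@7 c2@19, authorship 11.111........22222

Answer: 7 19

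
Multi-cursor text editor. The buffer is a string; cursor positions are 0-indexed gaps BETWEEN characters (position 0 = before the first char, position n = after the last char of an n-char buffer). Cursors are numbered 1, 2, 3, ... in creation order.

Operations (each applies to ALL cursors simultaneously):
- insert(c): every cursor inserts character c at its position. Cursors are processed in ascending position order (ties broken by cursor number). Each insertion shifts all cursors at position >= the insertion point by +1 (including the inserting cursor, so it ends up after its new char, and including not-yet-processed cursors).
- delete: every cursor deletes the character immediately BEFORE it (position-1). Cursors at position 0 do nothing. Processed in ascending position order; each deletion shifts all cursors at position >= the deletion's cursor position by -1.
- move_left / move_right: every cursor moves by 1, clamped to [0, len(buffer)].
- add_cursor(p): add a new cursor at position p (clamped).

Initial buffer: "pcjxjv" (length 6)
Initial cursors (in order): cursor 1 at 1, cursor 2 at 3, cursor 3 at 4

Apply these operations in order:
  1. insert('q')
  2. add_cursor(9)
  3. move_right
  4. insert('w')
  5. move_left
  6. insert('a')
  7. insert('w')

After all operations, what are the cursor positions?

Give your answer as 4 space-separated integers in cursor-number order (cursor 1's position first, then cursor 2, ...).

Answer: 5 11 16 20

Derivation:
After op 1 (insert('q')): buffer="pqcjqxqjv" (len 9), cursors c1@2 c2@5 c3@7, authorship .1..2.3..
After op 2 (add_cursor(9)): buffer="pqcjqxqjv" (len 9), cursors c1@2 c2@5 c3@7 c4@9, authorship .1..2.3..
After op 3 (move_right): buffer="pqcjqxqjv" (len 9), cursors c1@3 c2@6 c3@8 c4@9, authorship .1..2.3..
After op 4 (insert('w')): buffer="pqcwjqxwqjwvw" (len 13), cursors c1@4 c2@8 c3@11 c4@13, authorship .1.1.2.23.3.4
After op 5 (move_left): buffer="pqcwjqxwqjwvw" (len 13), cursors c1@3 c2@7 c3@10 c4@12, authorship .1.1.2.23.3.4
After op 6 (insert('a')): buffer="pqcawjqxawqjawvaw" (len 17), cursors c1@4 c2@9 c3@13 c4@16, authorship .1.11.2.223.33.44
After op 7 (insert('w')): buffer="pqcawwjqxawwqjawwvaww" (len 21), cursors c1@5 c2@11 c3@16 c4@20, authorship .1.111.2.2223.333.444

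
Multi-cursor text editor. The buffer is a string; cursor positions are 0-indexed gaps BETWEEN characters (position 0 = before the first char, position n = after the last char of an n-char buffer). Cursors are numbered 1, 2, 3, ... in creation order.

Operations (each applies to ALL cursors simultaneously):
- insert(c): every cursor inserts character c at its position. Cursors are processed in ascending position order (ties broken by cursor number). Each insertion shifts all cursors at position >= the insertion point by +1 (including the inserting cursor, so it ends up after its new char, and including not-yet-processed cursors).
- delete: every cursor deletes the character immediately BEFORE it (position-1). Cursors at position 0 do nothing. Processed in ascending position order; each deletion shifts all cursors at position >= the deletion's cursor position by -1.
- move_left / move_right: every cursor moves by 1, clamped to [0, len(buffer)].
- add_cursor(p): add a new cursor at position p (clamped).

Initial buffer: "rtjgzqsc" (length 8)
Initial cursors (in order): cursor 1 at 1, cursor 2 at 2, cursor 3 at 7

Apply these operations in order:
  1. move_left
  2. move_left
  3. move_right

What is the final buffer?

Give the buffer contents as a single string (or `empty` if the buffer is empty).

After op 1 (move_left): buffer="rtjgzqsc" (len 8), cursors c1@0 c2@1 c3@6, authorship ........
After op 2 (move_left): buffer="rtjgzqsc" (len 8), cursors c1@0 c2@0 c3@5, authorship ........
After op 3 (move_right): buffer="rtjgzqsc" (len 8), cursors c1@1 c2@1 c3@6, authorship ........

Answer: rtjgzqsc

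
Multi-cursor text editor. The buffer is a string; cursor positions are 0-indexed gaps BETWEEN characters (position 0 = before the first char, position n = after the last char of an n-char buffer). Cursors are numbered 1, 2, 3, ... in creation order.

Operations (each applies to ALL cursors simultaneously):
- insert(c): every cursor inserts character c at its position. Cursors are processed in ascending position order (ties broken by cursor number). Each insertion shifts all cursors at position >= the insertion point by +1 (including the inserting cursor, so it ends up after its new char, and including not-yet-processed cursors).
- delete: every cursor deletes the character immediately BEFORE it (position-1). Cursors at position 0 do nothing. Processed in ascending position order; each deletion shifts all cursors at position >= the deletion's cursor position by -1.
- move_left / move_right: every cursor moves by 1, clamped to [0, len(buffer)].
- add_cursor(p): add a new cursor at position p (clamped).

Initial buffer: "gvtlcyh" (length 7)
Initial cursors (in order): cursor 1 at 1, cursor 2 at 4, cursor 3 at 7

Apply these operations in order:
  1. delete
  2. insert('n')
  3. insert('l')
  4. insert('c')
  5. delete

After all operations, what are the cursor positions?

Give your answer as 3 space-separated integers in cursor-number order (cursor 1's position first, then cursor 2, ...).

Answer: 2 6 10

Derivation:
After op 1 (delete): buffer="vtcy" (len 4), cursors c1@0 c2@2 c3@4, authorship ....
After op 2 (insert('n')): buffer="nvtncyn" (len 7), cursors c1@1 c2@4 c3@7, authorship 1..2..3
After op 3 (insert('l')): buffer="nlvtnlcynl" (len 10), cursors c1@2 c2@6 c3@10, authorship 11..22..33
After op 4 (insert('c')): buffer="nlcvtnlccynlc" (len 13), cursors c1@3 c2@8 c3@13, authorship 111..222..333
After op 5 (delete): buffer="nlvtnlcynl" (len 10), cursors c1@2 c2@6 c3@10, authorship 11..22..33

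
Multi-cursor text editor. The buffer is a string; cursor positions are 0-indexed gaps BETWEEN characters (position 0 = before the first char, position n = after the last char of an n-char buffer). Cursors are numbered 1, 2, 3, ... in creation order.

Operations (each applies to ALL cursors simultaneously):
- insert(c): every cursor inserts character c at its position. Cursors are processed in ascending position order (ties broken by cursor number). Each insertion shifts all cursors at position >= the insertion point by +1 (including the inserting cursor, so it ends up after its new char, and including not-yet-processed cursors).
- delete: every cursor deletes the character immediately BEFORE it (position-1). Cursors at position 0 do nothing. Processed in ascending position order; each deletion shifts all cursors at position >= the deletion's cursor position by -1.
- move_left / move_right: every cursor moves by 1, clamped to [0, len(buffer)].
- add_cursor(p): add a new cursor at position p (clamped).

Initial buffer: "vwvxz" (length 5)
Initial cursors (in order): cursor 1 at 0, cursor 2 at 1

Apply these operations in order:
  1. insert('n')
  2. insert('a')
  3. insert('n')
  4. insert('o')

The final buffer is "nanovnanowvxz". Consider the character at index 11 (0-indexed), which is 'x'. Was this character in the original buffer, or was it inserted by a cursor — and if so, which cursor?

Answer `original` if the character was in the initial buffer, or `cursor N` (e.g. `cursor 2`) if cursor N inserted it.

After op 1 (insert('n')): buffer="nvnwvxz" (len 7), cursors c1@1 c2@3, authorship 1.2....
After op 2 (insert('a')): buffer="navnawvxz" (len 9), cursors c1@2 c2@5, authorship 11.22....
After op 3 (insert('n')): buffer="nanvnanwvxz" (len 11), cursors c1@3 c2@7, authorship 111.222....
After op 4 (insert('o')): buffer="nanovnanowvxz" (len 13), cursors c1@4 c2@9, authorship 1111.2222....
Authorship (.=original, N=cursor N): 1 1 1 1 . 2 2 2 2 . . . .
Index 11: author = original

Answer: original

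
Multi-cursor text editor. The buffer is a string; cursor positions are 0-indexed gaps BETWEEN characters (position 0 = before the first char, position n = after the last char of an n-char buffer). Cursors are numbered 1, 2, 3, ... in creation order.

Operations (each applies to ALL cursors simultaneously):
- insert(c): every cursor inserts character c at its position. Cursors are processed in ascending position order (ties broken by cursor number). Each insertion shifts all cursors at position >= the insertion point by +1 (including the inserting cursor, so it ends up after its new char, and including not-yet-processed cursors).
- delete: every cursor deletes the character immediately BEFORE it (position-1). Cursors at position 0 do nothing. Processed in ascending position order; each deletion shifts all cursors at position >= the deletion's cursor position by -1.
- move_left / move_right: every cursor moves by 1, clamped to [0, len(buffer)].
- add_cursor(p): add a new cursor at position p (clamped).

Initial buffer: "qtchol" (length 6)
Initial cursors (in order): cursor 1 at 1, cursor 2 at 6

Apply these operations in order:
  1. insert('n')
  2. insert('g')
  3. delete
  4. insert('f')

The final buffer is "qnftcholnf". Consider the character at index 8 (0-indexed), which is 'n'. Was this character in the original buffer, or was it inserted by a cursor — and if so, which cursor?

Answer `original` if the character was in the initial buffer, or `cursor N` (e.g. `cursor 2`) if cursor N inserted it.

Answer: cursor 2

Derivation:
After op 1 (insert('n')): buffer="qntcholn" (len 8), cursors c1@2 c2@8, authorship .1.....2
After op 2 (insert('g')): buffer="qngtcholng" (len 10), cursors c1@3 c2@10, authorship .11.....22
After op 3 (delete): buffer="qntcholn" (len 8), cursors c1@2 c2@8, authorship .1.....2
After op 4 (insert('f')): buffer="qnftcholnf" (len 10), cursors c1@3 c2@10, authorship .11.....22
Authorship (.=original, N=cursor N): . 1 1 . . . . . 2 2
Index 8: author = 2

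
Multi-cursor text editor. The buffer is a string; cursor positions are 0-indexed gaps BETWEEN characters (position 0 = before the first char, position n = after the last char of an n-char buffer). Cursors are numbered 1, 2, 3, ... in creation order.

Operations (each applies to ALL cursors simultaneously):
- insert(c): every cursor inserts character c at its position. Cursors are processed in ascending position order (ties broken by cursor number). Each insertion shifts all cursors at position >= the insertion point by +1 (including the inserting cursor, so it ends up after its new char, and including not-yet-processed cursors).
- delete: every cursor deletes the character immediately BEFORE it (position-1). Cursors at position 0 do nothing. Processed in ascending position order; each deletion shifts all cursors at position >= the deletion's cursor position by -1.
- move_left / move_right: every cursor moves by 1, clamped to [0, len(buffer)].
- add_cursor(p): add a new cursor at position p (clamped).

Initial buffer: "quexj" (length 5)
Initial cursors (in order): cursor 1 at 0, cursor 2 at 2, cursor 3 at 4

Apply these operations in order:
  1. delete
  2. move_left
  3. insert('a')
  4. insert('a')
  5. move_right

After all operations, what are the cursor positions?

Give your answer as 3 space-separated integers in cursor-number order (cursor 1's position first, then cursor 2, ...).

After op 1 (delete): buffer="qej" (len 3), cursors c1@0 c2@1 c3@2, authorship ...
After op 2 (move_left): buffer="qej" (len 3), cursors c1@0 c2@0 c3@1, authorship ...
After op 3 (insert('a')): buffer="aaqaej" (len 6), cursors c1@2 c2@2 c3@4, authorship 12.3..
After op 4 (insert('a')): buffer="aaaaqaaej" (len 9), cursors c1@4 c2@4 c3@7, authorship 1212.33..
After op 5 (move_right): buffer="aaaaqaaej" (len 9), cursors c1@5 c2@5 c3@8, authorship 1212.33..

Answer: 5 5 8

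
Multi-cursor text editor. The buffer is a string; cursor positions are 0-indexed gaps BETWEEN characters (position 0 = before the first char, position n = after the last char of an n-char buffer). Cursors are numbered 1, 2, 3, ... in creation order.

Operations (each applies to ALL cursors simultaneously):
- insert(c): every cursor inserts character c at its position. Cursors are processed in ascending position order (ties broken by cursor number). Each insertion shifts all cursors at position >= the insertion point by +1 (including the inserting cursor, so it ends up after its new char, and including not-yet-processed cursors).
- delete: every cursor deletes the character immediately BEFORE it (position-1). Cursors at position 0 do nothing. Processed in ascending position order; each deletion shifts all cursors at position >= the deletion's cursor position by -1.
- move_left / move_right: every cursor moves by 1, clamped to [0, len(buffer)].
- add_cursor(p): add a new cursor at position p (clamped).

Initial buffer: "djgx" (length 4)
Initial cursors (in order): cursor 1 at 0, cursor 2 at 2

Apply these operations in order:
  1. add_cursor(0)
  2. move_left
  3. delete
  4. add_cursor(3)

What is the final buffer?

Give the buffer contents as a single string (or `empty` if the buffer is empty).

After op 1 (add_cursor(0)): buffer="djgx" (len 4), cursors c1@0 c3@0 c2@2, authorship ....
After op 2 (move_left): buffer="djgx" (len 4), cursors c1@0 c3@0 c2@1, authorship ....
After op 3 (delete): buffer="jgx" (len 3), cursors c1@0 c2@0 c3@0, authorship ...
After op 4 (add_cursor(3)): buffer="jgx" (len 3), cursors c1@0 c2@0 c3@0 c4@3, authorship ...

Answer: jgx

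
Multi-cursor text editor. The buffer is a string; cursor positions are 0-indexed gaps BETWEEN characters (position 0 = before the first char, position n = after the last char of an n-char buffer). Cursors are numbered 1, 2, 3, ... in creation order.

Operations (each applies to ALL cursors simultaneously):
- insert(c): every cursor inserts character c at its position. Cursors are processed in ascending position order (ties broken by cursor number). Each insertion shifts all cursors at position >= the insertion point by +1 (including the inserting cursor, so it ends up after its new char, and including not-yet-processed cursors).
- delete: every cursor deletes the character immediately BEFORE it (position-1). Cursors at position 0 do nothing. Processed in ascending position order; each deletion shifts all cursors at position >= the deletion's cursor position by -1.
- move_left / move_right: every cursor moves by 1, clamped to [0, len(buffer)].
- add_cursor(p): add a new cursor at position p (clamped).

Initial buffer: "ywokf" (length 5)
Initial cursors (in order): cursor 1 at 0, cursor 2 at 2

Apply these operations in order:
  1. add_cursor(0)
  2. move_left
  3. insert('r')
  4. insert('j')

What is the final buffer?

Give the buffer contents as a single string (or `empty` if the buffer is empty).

After op 1 (add_cursor(0)): buffer="ywokf" (len 5), cursors c1@0 c3@0 c2@2, authorship .....
After op 2 (move_left): buffer="ywokf" (len 5), cursors c1@0 c3@0 c2@1, authorship .....
After op 3 (insert('r')): buffer="rryrwokf" (len 8), cursors c1@2 c3@2 c2@4, authorship 13.2....
After op 4 (insert('j')): buffer="rrjjyrjwokf" (len 11), cursors c1@4 c3@4 c2@7, authorship 1313.22....

Answer: rrjjyrjwokf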